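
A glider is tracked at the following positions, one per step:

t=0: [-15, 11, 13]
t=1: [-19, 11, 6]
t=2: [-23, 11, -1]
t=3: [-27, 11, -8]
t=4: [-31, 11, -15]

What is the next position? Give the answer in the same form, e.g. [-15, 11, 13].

The position changes by [-4, +0, -7] every step.
step 5: [-31, 11, -15] + [-4, +0, -7] → [-35, 11, -22]

[-35, 11, -22]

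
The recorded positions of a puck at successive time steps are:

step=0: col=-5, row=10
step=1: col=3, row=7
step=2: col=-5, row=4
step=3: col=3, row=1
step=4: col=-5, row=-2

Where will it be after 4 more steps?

col=-5, row=-14

Col: cycles through -5, 3 every 2 steps. Step 8 lands at position 0 of the cycle → -5.
Row: linear, -3 per step → -14 at step 8.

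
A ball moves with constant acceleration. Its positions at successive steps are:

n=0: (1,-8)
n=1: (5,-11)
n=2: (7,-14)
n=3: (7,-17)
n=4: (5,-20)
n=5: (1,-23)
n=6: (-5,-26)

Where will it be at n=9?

Successive displacements: (+4,-3), (+2,-3), (+0,-3), (-2,-3), (-4,-3), (-6,-3) — each changes by (-2,+0).
step 7: (-5,-26) + (-8,-3) → (-13,-29)
step 8: (-13,-29) + (-10,-3) → (-23,-32)
step 9: (-23,-32) + (-12,-3) → (-35,-35)

(-35,-35)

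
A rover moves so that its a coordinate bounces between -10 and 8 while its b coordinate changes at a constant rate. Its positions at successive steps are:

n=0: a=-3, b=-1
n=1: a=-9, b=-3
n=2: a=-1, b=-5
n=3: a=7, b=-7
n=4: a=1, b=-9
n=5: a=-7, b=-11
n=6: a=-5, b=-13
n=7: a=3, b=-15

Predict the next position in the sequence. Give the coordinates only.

a=5, b=-17

The a coordinate travels 8 per step and bounces off the walls at -10 and 8.
  step 8: 3 → 5
The b coordinate changes by -2 each step: at step 8 it is -17.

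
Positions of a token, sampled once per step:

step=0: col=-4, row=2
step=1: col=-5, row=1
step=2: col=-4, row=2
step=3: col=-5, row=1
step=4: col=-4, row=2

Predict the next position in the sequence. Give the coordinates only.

The jumps are (-1, -1), (+1, +1), (-1, -1), (+1, +1) — a geometric progression with ratio -1.
step 5: col=-4, row=2 + (-1, -1) → col=-5, row=1

col=-5, row=1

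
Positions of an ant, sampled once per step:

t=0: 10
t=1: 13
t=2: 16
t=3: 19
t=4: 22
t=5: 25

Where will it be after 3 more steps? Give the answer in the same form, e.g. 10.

Each step adds +3 to the position.
step 6: 25 + 3 → 28
step 7: 28 + 3 → 31
step 8: 31 + 3 → 34

34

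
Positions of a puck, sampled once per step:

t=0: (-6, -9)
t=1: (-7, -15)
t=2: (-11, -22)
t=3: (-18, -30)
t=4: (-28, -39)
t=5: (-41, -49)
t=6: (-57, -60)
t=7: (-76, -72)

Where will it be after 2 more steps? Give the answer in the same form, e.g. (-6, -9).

First differences are (-1, -6), (-4, -7), (-7, -8), (-10, -9), (-13, -10), (-16, -11), (-19, -12); their common second difference is (-3, -1) (constant acceleration).
step 8: (-76, -72) + (-22, -13) → (-98, -85)
step 9: (-98, -85) + (-25, -14) → (-123, -99)

(-123, -99)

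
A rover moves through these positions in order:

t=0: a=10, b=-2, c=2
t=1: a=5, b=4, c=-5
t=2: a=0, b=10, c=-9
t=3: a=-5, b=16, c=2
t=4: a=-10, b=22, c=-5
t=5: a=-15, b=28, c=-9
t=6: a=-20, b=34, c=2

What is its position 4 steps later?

a=-40, b=58, c=-5

The a coordinate changes by -5 each step, so at step 10 it is 10 + 10·(-5) = -40.
The b coordinate changes by +6 each step, so at step 10 it is -2 + 10·(6) = 58.
The c coordinate repeats the cycle [2, -5, -9] with period 3; step 10 mod 3 = 1, giving -5.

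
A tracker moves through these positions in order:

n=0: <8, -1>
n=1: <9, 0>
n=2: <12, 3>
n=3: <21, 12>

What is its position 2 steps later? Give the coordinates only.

Consecutive displacements <+1, +1>, <+3, +3>, <+9, +9> scale by a factor of 3 each step.
step 4: <21, 12> + <+27, +27> → <48, 39>
step 5: <48, 39> + <+81, +81> → <129, 120>

<129, 120>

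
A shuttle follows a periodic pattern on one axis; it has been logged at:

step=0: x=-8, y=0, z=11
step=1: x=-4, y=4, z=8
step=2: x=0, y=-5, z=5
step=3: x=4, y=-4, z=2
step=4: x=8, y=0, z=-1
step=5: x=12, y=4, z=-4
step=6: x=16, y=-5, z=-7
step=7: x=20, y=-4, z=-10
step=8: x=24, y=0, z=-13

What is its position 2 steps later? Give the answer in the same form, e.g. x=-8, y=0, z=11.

The x coordinate changes by +4 each step, so at step 10 it is -8 + 10·(4) = 32.
The y coordinate repeats the cycle [0, 4, -5, -4] with period 4; step 10 mod 4 = 2, giving -5.
The z coordinate changes by -3 each step, so at step 10 it is 11 + 10·(-3) = -19.

x=32, y=-5, z=-19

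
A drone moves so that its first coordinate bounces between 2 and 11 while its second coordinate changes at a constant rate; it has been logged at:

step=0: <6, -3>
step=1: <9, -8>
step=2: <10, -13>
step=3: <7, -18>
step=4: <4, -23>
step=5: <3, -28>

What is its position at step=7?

The first coordinate reflects between 2 and 11, moving 3 per step.
  step 6: 3 → 6
  step 7: 6 → 9
The second coordinate changes by -5 each step: at step 7 it is -38.

<9, -38>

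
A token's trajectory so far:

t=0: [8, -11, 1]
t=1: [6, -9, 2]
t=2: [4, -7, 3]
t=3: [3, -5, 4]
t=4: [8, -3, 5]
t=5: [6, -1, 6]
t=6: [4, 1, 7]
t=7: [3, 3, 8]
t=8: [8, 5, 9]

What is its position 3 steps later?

[3, 11, 12]

The first coordinate repeats the cycle [8, 6, 4, 3] with period 4; step 11 mod 4 = 3, giving 3.
The second coordinate changes by +2 each step, so at step 11 it is -11 + 11·(2) = 11.
The third coordinate changes by +1 each step, so at step 11 it is 1 + 11·(1) = 12.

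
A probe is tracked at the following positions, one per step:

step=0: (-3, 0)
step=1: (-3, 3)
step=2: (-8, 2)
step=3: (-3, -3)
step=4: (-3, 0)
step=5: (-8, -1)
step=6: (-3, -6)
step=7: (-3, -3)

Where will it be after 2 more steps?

The moves between consecutive positions are (+0, +3), (-5, -1), (+5, -5), (+0, +3), (-5, -1), (+5, -5), (+0, +3); they repeat the 3-cycle [(+0, +3), (-5, -1), (+5, -5)].
step 8: apply (-5, -1) → (-8, -4)
step 9: apply (+5, -5) → (-3, -9)

(-3, -9)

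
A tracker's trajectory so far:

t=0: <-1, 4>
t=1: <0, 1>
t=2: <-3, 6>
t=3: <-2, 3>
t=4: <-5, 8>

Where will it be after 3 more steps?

<-6, 7>

The moves between consecutive positions are <+1, -3>, <-3, +5>, <+1, -3>, <-3, +5>; they repeat the 2-cycle [<+1, -3>, <-3, +5>].
step 5: apply <+1, -3> → <-4, 5>
step 6: apply <-3, +5> → <-7, 10>
step 7: apply <+1, -3> → <-6, 7>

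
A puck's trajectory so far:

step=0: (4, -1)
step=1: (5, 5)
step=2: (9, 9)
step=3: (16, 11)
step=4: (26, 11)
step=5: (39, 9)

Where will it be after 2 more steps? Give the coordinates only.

Successive displacements: (+1, +6), (+4, +4), (+7, +2), (+10, +0), (+13, -2) — each changes by (+3, -2).
step 6: (39, 9) + (+16, -4) → (55, 5)
step 7: (55, 5) + (+19, -6) → (74, -1)

(74, -1)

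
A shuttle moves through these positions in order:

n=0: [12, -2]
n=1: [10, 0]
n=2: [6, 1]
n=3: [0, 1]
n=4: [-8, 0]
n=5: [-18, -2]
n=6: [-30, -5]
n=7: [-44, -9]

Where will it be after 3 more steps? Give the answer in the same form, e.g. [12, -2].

Successive displacements: [-2, +2], [-4, +1], [-6, +0], [-8, -1], [-10, -2], [-12, -3], [-14, -4] — each changes by [-2, -1].
step 8: [-44, -9] + [-16, -5] → [-60, -14]
step 9: [-60, -14] + [-18, -6] → [-78, -20]
step 10: [-78, -20] + [-20, -7] → [-98, -27]

[-98, -27]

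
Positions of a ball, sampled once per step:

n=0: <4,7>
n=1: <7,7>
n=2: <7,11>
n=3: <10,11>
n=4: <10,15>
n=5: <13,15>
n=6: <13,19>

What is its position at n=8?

Differencing gives <+3,+0>, <+0,+4>, <+3,+0>, <+0,+4>, <+3,+0>, <+0,+4>. This is the pattern <+3,+0>, <+0,+4> repeated.
step 7: apply <+3,+0> → <16,19>
step 8: apply <+0,+4> → <16,23>

<16,23>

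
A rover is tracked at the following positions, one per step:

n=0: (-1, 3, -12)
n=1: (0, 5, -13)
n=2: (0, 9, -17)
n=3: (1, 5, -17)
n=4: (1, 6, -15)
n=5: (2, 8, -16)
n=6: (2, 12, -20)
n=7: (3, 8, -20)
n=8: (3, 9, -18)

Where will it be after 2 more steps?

(4, 15, -23)

Differencing gives (+1, +2, -1), (+0, +4, -4), (+1, -4, +0), (+0, +1, +2), (+1, +2, -1), (+0, +4, -4), (+1, -4, +0), (+0, +1, +2). This is the pattern (+1, +2, -1), (+0, +4, -4), (+1, -4, +0), (+0, +1, +2) repeated.
step 9: apply (+1, +2, -1) → (4, 11, -19)
step 10: apply (+0, +4, -4) → (4, 15, -23)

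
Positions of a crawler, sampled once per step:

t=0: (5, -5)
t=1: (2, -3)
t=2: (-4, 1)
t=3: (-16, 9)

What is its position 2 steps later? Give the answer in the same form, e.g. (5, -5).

Step-to-step displacements: (-3, +2), (-6, +4), (-12, +8); each is 2× the previous.
step 4: (-16, 9) + (-24, +16) → (-40, 25)
step 5: (-40, 25) + (-48, +32) → (-88, 57)

(-88, 57)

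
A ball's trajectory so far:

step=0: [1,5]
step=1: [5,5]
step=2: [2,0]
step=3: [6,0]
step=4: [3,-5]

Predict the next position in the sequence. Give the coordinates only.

[7,-5]

Differencing gives [+4,+0], [-3,-5], [+4,+0], [-3,-5]. This is the pattern [+4,+0], [-3,-5] repeated.
step 5: apply [+4,+0] → [7,-5]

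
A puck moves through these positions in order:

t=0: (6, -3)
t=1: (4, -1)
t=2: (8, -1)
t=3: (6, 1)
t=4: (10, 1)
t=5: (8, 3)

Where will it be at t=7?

(10, 5)

Differencing gives (-2, +2), (+4, +0), (-2, +2), (+4, +0), (-2, +2). This is the pattern (-2, +2), (+4, +0) repeated.
step 6: apply (+4, +0) → (12, 3)
step 7: apply (-2, +2) → (10, 5)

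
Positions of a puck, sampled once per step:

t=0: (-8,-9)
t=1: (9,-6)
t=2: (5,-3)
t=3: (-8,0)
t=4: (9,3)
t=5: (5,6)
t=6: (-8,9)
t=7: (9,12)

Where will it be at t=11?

The first coordinate repeats the cycle [-8, 9, 5] with period 3; step 11 mod 3 = 2, giving 5.
The second coordinate changes by +3 each step, so at step 11 it is -9 + 11·(3) = 24.

(5,24)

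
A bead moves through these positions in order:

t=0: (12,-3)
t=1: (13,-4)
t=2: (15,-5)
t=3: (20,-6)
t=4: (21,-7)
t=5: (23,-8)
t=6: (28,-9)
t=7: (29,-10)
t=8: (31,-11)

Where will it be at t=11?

Step-to-step displacements: (+1,-1), (+2,-1), (+5,-1), (+1,-1), (+2,-1), (+5,-1), (+1,-1), (+2,-1) — a repeating cycle of length 3.
step 9: apply (+5,-1) → (36,-12)
step 10: apply (+1,-1) → (37,-13)
step 11: apply (+2,-1) → (39,-14)

(39,-14)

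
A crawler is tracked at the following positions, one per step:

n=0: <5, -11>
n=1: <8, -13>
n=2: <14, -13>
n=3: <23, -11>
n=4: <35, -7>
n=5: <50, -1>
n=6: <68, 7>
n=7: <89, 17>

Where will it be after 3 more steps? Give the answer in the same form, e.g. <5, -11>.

Taking differences between consecutive positions: <+3, -2>, <+6, +0>, <+9, +2>, <+12, +4>, <+15, +6>, <+18, +8>, <+21, +10>. These grow by <+3, +2> each step.
step 8: <89, 17> + <+24, +12> → <113, 29>
step 9: <113, 29> + <+27, +14> → <140, 43>
step 10: <140, 43> + <+30, +16> → <170, 59>

<170, 59>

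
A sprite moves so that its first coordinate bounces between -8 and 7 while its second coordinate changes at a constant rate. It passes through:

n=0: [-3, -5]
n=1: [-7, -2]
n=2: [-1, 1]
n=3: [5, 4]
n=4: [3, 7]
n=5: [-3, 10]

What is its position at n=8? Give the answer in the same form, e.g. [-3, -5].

[5, 19]

The first coordinate reflects between -8 and 7, moving 6 per step.
  step 6: -3 → -7
  step 7: -7 → -1
  step 8: -1 → 5
The second coordinate changes by +3 each step: at step 8 it is 19.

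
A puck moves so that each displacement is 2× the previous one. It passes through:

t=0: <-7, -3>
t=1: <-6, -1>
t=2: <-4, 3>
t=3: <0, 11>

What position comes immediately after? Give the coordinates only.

Consecutive displacements <+1, +2>, <+2, +4>, <+4, +8> scale by a factor of 2 each step.
step 4: <0, 11> + <+8, +16> → <8, 27>

<8, 27>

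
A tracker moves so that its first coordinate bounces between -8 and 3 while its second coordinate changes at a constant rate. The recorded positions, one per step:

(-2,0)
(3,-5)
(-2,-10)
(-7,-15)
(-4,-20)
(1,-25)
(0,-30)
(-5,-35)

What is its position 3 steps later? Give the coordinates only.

The first coordinate reflects between -8 and 3, moving 5 per step.
  step 8: -5 → -6
  step 9: -6 → -1
  step 10: -1 → 2
The second coordinate changes by -5 each step: at step 10 it is -50.

(2,-50)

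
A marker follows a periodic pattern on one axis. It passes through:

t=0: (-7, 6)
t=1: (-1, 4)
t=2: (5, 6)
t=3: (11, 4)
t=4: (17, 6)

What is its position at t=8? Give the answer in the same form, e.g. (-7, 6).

(41, 6)

First: linear, +6 per step → 41 at step 8.
Second: cycles through 6, 4 every 2 steps. Step 8 lands at position 0 of the cycle → 6.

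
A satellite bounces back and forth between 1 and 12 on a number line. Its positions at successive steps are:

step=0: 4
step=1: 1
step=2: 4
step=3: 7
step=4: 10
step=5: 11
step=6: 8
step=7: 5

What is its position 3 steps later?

6

The value reflects between 1 and 12, moving 3 per step.
  step 8: 5 → 2
  step 9: 2 → 3
  step 10: 3 → 6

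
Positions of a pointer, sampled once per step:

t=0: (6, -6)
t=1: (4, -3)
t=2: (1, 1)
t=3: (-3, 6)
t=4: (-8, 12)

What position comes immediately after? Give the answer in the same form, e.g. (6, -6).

(-14, 19)

First differences are (-2, +3), (-3, +4), (-4, +5), (-5, +6); their common second difference is (-1, +1) (constant acceleration).
step 5: (-8, 12) + (-6, +7) → (-14, 19)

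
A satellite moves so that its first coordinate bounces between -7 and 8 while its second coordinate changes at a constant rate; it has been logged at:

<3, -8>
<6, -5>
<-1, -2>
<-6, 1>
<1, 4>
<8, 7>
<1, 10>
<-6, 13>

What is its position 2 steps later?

<6, 19>

The first coordinate travels 7 per step and bounces off the walls at -7 and 8.
  step 8: -6 → -1
  step 9: -1 → 6
The second coordinate changes by +3 each step: at step 9 it is 19.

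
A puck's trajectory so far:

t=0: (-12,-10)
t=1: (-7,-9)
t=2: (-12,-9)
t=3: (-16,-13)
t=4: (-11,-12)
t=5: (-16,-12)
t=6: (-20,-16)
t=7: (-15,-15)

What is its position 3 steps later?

Step-to-step displacements: (+5,+1), (-5,+0), (-4,-4), (+5,+1), (-5,+0), (-4,-4), (+5,+1) — a repeating cycle of length 3.
step 8: apply (-5,+0) → (-20,-15)
step 9: apply (-4,-4) → (-24,-19)
step 10: apply (+5,+1) → (-19,-18)

(-19,-18)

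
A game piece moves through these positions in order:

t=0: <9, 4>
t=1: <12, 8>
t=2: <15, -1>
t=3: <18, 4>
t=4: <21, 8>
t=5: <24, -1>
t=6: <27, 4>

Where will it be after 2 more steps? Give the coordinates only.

<33, -1>

First: linear, +3 per step → 33 at step 8.
Second: cycles through 4, 8, -1 every 3 steps. Step 8 lands at position 2 of the cycle → -1.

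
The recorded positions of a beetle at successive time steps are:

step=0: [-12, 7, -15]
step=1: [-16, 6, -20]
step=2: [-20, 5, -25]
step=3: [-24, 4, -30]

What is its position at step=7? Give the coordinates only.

[-40, 0, -50]

The position changes by [-4, -1, -5] every step.
step 4: [-24, 4, -30] + [-4, -1, -5] → [-28, 3, -35]
step 5: [-28, 3, -35] + [-4, -1, -5] → [-32, 2, -40]
step 6: [-32, 2, -40] + [-4, -1, -5] → [-36, 1, -45]
step 7: [-36, 1, -45] + [-4, -1, -5] → [-40, 0, -50]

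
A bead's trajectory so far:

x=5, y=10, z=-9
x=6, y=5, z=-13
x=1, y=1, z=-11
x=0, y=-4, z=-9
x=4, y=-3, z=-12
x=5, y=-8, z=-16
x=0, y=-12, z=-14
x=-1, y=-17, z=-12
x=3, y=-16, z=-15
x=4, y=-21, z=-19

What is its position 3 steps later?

The moves between consecutive positions are (+1, -5, -4), (-5, -4, +2), (-1, -5, +2), (+4, +1, -3), (+1, -5, -4), (-5, -4, +2), (-1, -5, +2), (+4, +1, -3), (+1, -5, -4); they repeat the 4-cycle [(+1, -5, -4), (-5, -4, +2), (-1, -5, +2), (+4, +1, -3)].
step 10: apply (-5, -4, +2) → x=-1, y=-25, z=-17
step 11: apply (-1, -5, +2) → x=-2, y=-30, z=-15
step 12: apply (+4, +1, -3) → x=2, y=-29, z=-18

x=2, y=-29, z=-18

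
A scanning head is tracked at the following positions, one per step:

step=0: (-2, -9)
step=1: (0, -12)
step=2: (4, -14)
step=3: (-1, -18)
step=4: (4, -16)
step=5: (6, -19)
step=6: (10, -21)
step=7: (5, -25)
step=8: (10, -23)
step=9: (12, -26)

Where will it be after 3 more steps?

(16, -30)

The moves between consecutive positions are (+2, -3), (+4, -2), (-5, -4), (+5, +2), (+2, -3), (+4, -2), (-5, -4), (+5, +2), (+2, -3); they repeat the 4-cycle [(+2, -3), (+4, -2), (-5, -4), (+5, +2)].
step 10: apply (+4, -2) → (16, -28)
step 11: apply (-5, -4) → (11, -32)
step 12: apply (+5, +2) → (16, -30)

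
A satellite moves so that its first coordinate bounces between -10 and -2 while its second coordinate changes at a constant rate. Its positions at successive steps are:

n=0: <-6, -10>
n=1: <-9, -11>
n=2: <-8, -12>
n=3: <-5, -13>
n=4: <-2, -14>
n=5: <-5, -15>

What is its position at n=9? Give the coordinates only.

<-3, -19>

The first coordinate travels 3 per step and bounces off the walls at -10 and -2.
  step 6: -5 → -8
  step 7: -8 → -9
  step 8: -9 → -6
  step 9: -6 → -3
The second coordinate changes by -1 each step: at step 9 it is -19.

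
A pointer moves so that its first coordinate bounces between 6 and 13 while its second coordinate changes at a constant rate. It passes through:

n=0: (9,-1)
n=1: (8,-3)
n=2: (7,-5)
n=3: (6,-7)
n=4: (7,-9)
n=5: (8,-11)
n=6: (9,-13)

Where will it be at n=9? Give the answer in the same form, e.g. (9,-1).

The first coordinate travels 1 per step and bounces off the walls at 6 and 13.
  step 7: 9 → 10
  step 8: 10 → 11
  step 9: 11 → 12
The second coordinate changes by -2 each step: at step 9 it is -19.

(12,-19)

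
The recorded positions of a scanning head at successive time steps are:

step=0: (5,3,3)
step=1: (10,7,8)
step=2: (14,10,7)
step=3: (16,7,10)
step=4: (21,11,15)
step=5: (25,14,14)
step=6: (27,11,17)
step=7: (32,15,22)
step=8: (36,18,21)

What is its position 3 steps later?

The moves between consecutive positions are (+5,+4,+5), (+4,+3,-1), (+2,-3,+3), (+5,+4,+5), (+4,+3,-1), (+2,-3,+3), (+5,+4,+5), (+4,+3,-1); they repeat the 3-cycle [(+5,+4,+5), (+4,+3,-1), (+2,-3,+3)].
step 9: apply (+2,-3,+3) → (38,15,24)
step 10: apply (+5,+4,+5) → (43,19,29)
step 11: apply (+4,+3,-1) → (47,22,28)

(47,22,28)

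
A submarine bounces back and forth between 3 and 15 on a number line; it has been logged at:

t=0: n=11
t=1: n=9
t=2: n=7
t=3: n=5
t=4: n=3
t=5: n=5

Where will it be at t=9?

n=13

The value travels 2 per step and bounces off the walls at 3 and 15.
  step 6: 5 → 7
  step 7: 7 → 9
  step 8: 9 → 11
  step 9: 11 → 13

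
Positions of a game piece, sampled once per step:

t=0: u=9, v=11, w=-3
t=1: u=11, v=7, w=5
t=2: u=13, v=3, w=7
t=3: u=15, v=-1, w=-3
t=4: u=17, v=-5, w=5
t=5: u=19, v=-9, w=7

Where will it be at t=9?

U: linear, +2 per step → 27 at step 9.
V: linear, -4 per step → -25 at step 9.
W: cycles through -3, 5, 7 every 3 steps. Step 9 lands at position 0 of the cycle → -3.

u=27, v=-25, w=-3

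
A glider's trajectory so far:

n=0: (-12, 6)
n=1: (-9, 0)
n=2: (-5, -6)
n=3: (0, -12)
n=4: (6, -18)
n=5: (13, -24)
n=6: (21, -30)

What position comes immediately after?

First differences are (+3, -6), (+4, -6), (+5, -6), (+6, -6), (+7, -6), (+8, -6); their common second difference is (+1, +0) (constant acceleration).
step 7: (21, -30) + (+9, -6) → (30, -36)

(30, -36)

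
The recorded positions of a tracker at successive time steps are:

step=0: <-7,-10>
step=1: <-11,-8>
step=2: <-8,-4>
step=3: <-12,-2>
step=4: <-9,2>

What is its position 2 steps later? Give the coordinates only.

The moves between consecutive positions are <-4,+2>, <+3,+4>, <-4,+2>, <+3,+4>; they repeat the 2-cycle [<-4,+2>, <+3,+4>].
step 5: apply <-4,+2> → <-13,4>
step 6: apply <+3,+4> → <-10,8>

<-10,8>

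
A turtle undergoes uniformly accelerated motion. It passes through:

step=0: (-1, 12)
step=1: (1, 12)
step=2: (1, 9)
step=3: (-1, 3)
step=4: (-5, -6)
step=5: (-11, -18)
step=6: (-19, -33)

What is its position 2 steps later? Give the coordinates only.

Successive displacements: (+2, +0), (+0, -3), (-2, -6), (-4, -9), (-6, -12), (-8, -15) — each changes by (-2, -3).
step 7: (-19, -33) + (-10, -18) → (-29, -51)
step 8: (-29, -51) + (-12, -21) → (-41, -72)

(-41, -72)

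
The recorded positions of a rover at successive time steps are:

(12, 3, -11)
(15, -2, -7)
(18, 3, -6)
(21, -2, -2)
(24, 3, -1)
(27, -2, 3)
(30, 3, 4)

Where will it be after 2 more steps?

(36, 3, 9)

Step-to-step displacements: (+3, -5, +4), (+3, +5, +1), (+3, -5, +4), (+3, +5, +1), (+3, -5, +4), (+3, +5, +1) — a repeating cycle of length 2.
step 7: apply (+3, -5, +4) → (33, -2, 8)
step 8: apply (+3, +5, +1) → (36, 3, 9)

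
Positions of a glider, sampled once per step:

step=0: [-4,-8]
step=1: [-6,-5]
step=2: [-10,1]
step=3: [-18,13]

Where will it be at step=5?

[-66,85]

Step-to-step displacements: [-2,+3], [-4,+6], [-8,+12]; each is 2× the previous.
step 4: [-18,13] + [-16,+24] → [-34,37]
step 5: [-34,37] + [-32,+48] → [-66,85]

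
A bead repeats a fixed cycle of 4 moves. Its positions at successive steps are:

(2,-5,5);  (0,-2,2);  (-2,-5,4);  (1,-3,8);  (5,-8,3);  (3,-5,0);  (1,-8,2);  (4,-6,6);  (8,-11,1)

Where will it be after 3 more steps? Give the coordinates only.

(7,-9,4)

Step-to-step displacements: (-2,+3,-3), (-2,-3,+2), (+3,+2,+4), (+4,-5,-5), (-2,+3,-3), (-2,-3,+2), (+3,+2,+4), (+4,-5,-5) — a repeating cycle of length 4.
step 9: apply (-2,+3,-3) → (6,-8,-2)
step 10: apply (-2,-3,+2) → (4,-11,0)
step 11: apply (+3,+2,+4) → (7,-9,4)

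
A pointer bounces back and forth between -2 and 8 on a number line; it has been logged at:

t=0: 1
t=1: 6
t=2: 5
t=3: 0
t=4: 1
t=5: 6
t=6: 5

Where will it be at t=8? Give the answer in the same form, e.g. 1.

The value travels 5 per step and bounces off the walls at -2 and 8.
  step 7: 5 → 0
  step 8: 0 → 1

1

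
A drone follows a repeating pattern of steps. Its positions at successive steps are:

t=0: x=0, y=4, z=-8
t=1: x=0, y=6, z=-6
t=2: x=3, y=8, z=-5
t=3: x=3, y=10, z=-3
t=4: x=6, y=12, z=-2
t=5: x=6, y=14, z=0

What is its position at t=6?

x=9, y=16, z=1

Step-to-step displacements: (+0, +2, +2), (+3, +2, +1), (+0, +2, +2), (+3, +2, +1), (+0, +2, +2) — a repeating cycle of length 2.
step 6: apply (+3, +2, +1) → x=9, y=16, z=1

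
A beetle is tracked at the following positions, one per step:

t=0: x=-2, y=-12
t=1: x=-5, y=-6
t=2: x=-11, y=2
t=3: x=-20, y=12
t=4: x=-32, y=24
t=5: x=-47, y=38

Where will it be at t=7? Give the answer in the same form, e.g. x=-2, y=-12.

Taking differences between consecutive positions: (-3, +6), (-6, +8), (-9, +10), (-12, +12), (-15, +14). These grow by (-3, +2) each step.
step 6: x=-47, y=38 + (-18, +16) → x=-65, y=54
step 7: x=-65, y=54 + (-21, +18) → x=-86, y=72

x=-86, y=72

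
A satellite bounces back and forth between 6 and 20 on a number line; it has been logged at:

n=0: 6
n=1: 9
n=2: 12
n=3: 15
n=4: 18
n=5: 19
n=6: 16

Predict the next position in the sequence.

The value reflects between 6 and 20, moving 3 per step.
  step 7: 16 → 13

13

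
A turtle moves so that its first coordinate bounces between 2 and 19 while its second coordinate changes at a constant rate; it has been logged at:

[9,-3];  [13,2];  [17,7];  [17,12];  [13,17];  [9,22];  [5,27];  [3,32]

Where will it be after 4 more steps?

The first coordinate reflects between 2 and 19, moving 4 per step.
  step 8: 3 → 7
  step 9: 7 → 11
  step 10: 11 → 15
  step 11: 15 → 19
The second coordinate changes by +5 each step: at step 11 it is 52.

[19,52]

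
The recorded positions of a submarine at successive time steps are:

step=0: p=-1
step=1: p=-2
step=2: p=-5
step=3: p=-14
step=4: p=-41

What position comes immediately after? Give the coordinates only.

Consecutive displacements -1, -3, -9, -27 scale by a factor of 3 each step.
step 5: -41 − 81 → p=-122

p=-122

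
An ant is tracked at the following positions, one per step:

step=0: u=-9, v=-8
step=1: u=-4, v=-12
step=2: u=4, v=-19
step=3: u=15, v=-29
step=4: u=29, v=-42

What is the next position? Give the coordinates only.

u=46, v=-58

First differences are (+5, -4), (+8, -7), (+11, -10), (+14, -13); their common second difference is (+3, -3) (constant acceleration).
step 5: u=29, v=-42 + (+17, -16) → u=46, v=-58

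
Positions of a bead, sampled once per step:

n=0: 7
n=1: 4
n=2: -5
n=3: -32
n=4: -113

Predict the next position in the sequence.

Step-to-step displacements: -3, -9, -27, -81; each is 3× the previous.
step 5: -113 − 243 → -356

-356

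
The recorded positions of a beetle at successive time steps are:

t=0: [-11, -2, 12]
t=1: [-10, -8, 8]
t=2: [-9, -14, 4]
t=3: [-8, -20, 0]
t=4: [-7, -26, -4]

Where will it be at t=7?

[-4, -44, -16]

Constant displacement of [+1, -6, -4] per step.
step 5: [-7, -26, -4] + [+1, -6, -4] → [-6, -32, -8]
step 6: [-6, -32, -8] + [+1, -6, -4] → [-5, -38, -12]
step 7: [-5, -38, -12] + [+1, -6, -4] → [-4, -44, -16]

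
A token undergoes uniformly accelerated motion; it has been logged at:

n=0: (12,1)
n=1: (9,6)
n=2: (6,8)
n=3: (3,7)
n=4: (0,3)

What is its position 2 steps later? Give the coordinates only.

Successive displacements: (-3,+5), (-3,+2), (-3,-1), (-3,-4) — each changes by (+0,-3).
step 5: (0,3) + (-3,-7) → (-3,-4)
step 6: (-3,-4) + (-3,-10) → (-6,-14)

(-6,-14)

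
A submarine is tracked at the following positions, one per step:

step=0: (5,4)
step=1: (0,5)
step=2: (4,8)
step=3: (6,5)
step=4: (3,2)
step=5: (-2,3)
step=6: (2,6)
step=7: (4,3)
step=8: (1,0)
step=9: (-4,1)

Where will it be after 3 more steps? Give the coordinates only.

The moves between consecutive positions are (-5,+1), (+4,+3), (+2,-3), (-3,-3), (-5,+1), (+4,+3), (+2,-3), (-3,-3), (-5,+1); they repeat the 4-cycle [(-5,+1), (+4,+3), (+2,-3), (-3,-3)].
step 10: apply (+4,+3) → (0,4)
step 11: apply (+2,-3) → (2,1)
step 12: apply (-3,-3) → (-1,-2)

(-1,-2)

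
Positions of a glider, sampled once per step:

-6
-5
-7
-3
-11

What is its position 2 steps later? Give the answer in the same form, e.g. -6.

The jumps are +1, -2, +4, -8 — a geometric progression with ratio -2.
step 5: -11 + 16 → 5
step 6: 5 − 32 → -27

-27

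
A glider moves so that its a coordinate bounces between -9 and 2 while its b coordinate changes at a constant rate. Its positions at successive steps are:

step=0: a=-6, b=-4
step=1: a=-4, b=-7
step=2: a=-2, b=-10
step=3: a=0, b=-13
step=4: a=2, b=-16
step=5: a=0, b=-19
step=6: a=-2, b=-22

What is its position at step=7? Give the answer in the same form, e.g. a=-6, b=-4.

a=-4, b=-25

The a coordinate travels 2 per step and bounces off the walls at -9 and 2.
  step 7: -2 → -4
The b coordinate changes by -3 each step: at step 7 it is -25.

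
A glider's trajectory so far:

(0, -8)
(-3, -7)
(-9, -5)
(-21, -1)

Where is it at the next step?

Consecutive displacements (-3, +1), (-6, +2), (-12, +4) scale by a factor of 2 each step.
step 4: (-21, -1) + (-24, +8) → (-45, 7)

(-45, 7)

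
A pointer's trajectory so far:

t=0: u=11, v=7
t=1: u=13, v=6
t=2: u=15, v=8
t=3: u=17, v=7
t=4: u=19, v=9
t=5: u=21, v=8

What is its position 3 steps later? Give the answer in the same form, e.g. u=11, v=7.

The moves between consecutive positions are (+2, -1), (+2, +2), (+2, -1), (+2, +2), (+2, -1); they repeat the 2-cycle [(+2, -1), (+2, +2)].
step 6: apply (+2, +2) → u=23, v=10
step 7: apply (+2, -1) → u=25, v=9
step 8: apply (+2, +2) → u=27, v=11

u=27, v=11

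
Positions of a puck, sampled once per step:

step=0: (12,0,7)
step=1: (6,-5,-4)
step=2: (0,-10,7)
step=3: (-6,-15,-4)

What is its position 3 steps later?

First: linear, -6 per step → -24 at step 6.
Second: linear, -5 per step → -30 at step 6.
Third: cycles through 7, -4 every 2 steps. Step 6 lands at position 0 of the cycle → 7.

(-24,-30,7)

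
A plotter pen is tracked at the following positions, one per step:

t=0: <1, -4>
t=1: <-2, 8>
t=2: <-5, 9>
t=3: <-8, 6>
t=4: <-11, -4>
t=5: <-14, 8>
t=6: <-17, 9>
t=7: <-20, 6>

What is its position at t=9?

First: linear, -3 per step → -26 at step 9.
Second: cycles through -4, 8, 9, 6 every 4 steps. Step 9 lands at position 1 of the cycle → 8.

<-26, 8>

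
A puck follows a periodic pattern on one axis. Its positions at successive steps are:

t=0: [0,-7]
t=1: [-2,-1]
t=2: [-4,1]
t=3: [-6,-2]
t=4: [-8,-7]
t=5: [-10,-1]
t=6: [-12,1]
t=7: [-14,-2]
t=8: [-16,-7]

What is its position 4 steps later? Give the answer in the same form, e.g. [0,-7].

First: linear, -2 per step → -24 at step 12.
Second: cycles through -7, -1, 1, -2 every 4 steps. Step 12 lands at position 0 of the cycle → -7.

[-24,-7]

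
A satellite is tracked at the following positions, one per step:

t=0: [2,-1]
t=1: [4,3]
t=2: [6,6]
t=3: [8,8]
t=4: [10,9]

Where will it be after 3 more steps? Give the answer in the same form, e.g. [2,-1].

First differences are [+2,+4], [+2,+3], [+2,+2], [+2,+1]; their common second difference is [+0,-1] (constant acceleration).
step 5: [10,9] + [+2,+0] → [12,9]
step 6: [12,9] + [+2,-1] → [14,8]
step 7: [14,8] + [+2,-2] → [16,6]

[16,6]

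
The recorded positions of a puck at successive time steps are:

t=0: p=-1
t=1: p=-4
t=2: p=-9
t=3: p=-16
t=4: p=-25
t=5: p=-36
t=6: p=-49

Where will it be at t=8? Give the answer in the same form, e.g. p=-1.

Successive displacements: -3, -5, -7, -9, -11, -13 — each changes by -2.
step 7: -49 − 15 → p=-64
step 8: -64 − 17 → p=-81

p=-81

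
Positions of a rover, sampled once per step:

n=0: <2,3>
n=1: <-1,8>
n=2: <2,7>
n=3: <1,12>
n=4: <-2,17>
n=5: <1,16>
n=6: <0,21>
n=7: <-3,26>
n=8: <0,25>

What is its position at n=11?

The moves between consecutive positions are <-3,+5>, <+3,-1>, <-1,+5>, <-3,+5>, <+3,-1>, <-1,+5>, <-3,+5>, <+3,-1>; they repeat the 3-cycle [<-3,+5>, <+3,-1>, <-1,+5>].
step 9: apply <-1,+5> → <-1,30>
step 10: apply <-3,+5> → <-4,35>
step 11: apply <+3,-1> → <-1,34>

<-1,34>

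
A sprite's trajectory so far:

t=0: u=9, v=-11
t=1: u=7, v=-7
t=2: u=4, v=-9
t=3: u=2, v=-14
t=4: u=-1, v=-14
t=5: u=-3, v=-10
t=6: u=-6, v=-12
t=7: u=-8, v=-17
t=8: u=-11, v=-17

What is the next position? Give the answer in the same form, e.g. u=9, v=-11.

u=-13, v=-13

The moves between consecutive positions are (-2,+4), (-3,-2), (-2,-5), (-3,+0), (-2,+4), (-3,-2), (-2,-5), (-3,+0); they repeat the 4-cycle [(-2,+4), (-3,-2), (-2,-5), (-3,+0)].
step 9: apply (-2,+4) → u=-13, v=-13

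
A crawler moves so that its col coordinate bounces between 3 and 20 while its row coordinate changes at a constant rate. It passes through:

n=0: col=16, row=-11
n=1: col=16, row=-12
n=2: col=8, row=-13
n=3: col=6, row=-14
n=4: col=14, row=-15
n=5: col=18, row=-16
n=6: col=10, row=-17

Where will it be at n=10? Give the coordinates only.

The col coordinate reflects between 3 and 20, moving 8 per step.
  step 7: 10 → 4
  step 8: 4 → 12
  step 9: 12 → 20
  step 10: 20 → 12
The row coordinate changes by -1 each step: at step 10 it is -21.

col=12, row=-21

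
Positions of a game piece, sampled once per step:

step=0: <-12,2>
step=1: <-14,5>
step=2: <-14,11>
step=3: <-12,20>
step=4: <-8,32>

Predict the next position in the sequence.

Taking differences between consecutive positions: <-2,+3>, <+0,+6>, <+2,+9>, <+4,+12>. These grow by <+2,+3> each step.
step 5: <-8,32> + <+6,+15> → <-2,47>

<-2,47>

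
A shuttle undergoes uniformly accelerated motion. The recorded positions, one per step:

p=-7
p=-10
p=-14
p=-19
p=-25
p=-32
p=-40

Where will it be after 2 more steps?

p=-59

Taking differences between consecutive positions: -3, -4, -5, -6, -7, -8. These grow by -1 each step.
step 7: -40 − 9 → p=-49
step 8: -49 − 10 → p=-59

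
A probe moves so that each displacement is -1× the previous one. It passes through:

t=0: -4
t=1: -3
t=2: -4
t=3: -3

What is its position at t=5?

-3

Consecutive displacements +1, -1, +1 scale by a factor of -1 each step.
step 4: -3 − 1 → -4
step 5: -4 + 1 → -3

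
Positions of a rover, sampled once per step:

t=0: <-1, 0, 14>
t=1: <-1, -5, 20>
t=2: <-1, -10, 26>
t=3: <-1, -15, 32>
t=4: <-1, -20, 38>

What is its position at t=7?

<-1, -35, 56>

Each step adds <+0, -5, +6> to the position.
step 5: <-1, -20, 38> + <+0, -5, +6> → <-1, -25, 44>
step 6: <-1, -25, 44> + <+0, -5, +6> → <-1, -30, 50>
step 7: <-1, -30, 50> + <+0, -5, +6> → <-1, -35, 56>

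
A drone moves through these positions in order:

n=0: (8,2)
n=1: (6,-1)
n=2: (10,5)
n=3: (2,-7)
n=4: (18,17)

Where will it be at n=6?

Consecutive displacements (-2,-3), (+4,+6), (-8,-12), (+16,+24) scale by a factor of -2 each step.
step 5: (18,17) + (-32,-48) → (-14,-31)
step 6: (-14,-31) + (+64,+96) → (50,65)

(50,65)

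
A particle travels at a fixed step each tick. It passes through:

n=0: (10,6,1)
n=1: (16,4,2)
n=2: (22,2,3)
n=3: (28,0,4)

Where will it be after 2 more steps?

The position changes by (+6,-2,+1) every step.
step 4: (28,0,4) + (+6,-2,+1) → (34,-2,5)
step 5: (34,-2,5) + (+6,-2,+1) → (40,-4,6)

(40,-4,6)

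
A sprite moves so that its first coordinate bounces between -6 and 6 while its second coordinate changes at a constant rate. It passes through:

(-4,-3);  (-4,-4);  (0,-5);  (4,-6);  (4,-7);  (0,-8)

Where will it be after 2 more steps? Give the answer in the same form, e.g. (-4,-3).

(-4,-10)

The first coordinate travels 4 per step and bounces off the walls at -6 and 6.
  step 6: 0 → -4
  step 7: -4 → -4
The second coordinate changes by -1 each step: at step 7 it is -10.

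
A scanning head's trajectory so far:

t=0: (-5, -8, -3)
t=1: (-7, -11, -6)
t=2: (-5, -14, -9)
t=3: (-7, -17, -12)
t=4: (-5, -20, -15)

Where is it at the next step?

The first coordinate repeats the cycle [-5, -7] with period 2; step 5 mod 2 = 1, giving -7.
The second coordinate changes by -3 each step, so at step 5 it is -8 + 5·(-3) = -23.
The third coordinate changes by -3 each step, so at step 5 it is -3 + 5·(-3) = -18.

(-7, -23, -18)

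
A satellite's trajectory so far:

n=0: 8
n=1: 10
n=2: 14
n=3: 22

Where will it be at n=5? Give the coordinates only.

70

Step-to-step displacements: +2, +4, +8; each is 2× the previous.
step 4: 22 + 16 → 38
step 5: 38 + 32 → 70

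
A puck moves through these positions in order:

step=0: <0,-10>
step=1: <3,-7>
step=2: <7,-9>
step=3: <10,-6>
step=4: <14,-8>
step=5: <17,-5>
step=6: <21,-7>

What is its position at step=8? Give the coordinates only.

The moves between consecutive positions are <+3,+3>, <+4,-2>, <+3,+3>, <+4,-2>, <+3,+3>, <+4,-2>; they repeat the 2-cycle [<+3,+3>, <+4,-2>].
step 7: apply <+3,+3> → <24,-4>
step 8: apply <+4,-2> → <28,-6>

<28,-6>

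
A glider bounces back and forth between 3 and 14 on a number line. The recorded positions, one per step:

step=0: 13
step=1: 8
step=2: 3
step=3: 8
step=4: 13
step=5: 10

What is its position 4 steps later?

12

The value travels 5 per step and bounces off the walls at 3 and 14.
  step 6: 10 → 5
  step 7: 5 → 6
  step 8: 6 → 11
  step 9: 11 → 12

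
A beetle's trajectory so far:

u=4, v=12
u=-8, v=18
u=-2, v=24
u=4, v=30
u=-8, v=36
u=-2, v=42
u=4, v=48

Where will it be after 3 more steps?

The u coordinate repeats the cycle [4, -8, -2] with period 3; step 9 mod 3 = 0, giving 4.
The v coordinate changes by +6 each step, so at step 9 it is 12 + 9·(6) = 66.

u=4, v=66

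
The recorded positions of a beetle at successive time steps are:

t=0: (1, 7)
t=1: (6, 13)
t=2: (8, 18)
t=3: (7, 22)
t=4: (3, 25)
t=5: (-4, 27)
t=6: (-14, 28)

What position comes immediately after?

First differences are (+5, +6), (+2, +5), (-1, +4), (-4, +3), (-7, +2), (-10, +1); their common second difference is (-3, -1) (constant acceleration).
step 7: (-14, 28) + (-13, +0) → (-27, 28)

(-27, 28)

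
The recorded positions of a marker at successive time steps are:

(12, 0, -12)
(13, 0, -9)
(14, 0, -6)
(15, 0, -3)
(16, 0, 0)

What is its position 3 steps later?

(19, 0, 9)

Constant displacement of (+1, +0, +3) per step.
step 5: (16, 0, 0) + (+1, +0, +3) → (17, 0, 3)
step 6: (17, 0, 3) + (+1, +0, +3) → (18, 0, 6)
step 7: (18, 0, 6) + (+1, +0, +3) → (19, 0, 9)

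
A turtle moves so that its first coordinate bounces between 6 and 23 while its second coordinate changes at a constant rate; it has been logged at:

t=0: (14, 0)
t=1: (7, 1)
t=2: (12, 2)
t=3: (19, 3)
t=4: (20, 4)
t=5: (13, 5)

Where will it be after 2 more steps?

The first coordinate reflects between 6 and 23, moving 7 per step.
  step 6: 13 → 6
  step 7: 6 → 13
The second coordinate changes by +1 each step: at step 7 it is 7.

(13, 7)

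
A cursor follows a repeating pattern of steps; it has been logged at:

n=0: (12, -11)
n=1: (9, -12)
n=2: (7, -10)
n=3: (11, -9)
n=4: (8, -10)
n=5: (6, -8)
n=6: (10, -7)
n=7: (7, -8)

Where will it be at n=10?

(6, -6)

Differencing gives (-3, -1), (-2, +2), (+4, +1), (-3, -1), (-2, +2), (+4, +1), (-3, -1). This is the pattern (-3, -1), (-2, +2), (+4, +1) repeated.
step 8: apply (-2, +2) → (5, -6)
step 9: apply (+4, +1) → (9, -5)
step 10: apply (-3, -1) → (6, -6)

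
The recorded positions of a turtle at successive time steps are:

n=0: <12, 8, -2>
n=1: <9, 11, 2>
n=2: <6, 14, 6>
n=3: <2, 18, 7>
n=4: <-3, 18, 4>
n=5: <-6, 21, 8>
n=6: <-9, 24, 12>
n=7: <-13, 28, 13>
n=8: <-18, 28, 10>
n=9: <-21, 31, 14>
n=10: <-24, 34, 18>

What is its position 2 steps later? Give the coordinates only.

The moves between consecutive positions are <-3, +3, +4>, <-3, +3, +4>, <-4, +4, +1>, <-5, +0, -3>, <-3, +3, +4>, <-3, +3, +4>, <-4, +4, +1>, <-5, +0, -3>, <-3, +3, +4>, <-3, +3, +4>; they repeat the 4-cycle [<-3, +3, +4>, <-3, +3, +4>, <-4, +4, +1>, <-5, +0, -3>].
step 11: apply <-4, +4, +1> → <-28, 38, 19>
step 12: apply <-5, +0, -3> → <-33, 38, 16>

<-33, 38, 16>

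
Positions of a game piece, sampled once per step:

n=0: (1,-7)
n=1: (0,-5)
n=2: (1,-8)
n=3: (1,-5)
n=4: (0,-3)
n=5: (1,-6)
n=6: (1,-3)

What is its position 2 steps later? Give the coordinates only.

(1,-4)

Differencing gives (-1,+2), (+1,-3), (+0,+3), (-1,+2), (+1,-3), (+0,+3). This is the pattern (-1,+2), (+1,-3), (+0,+3) repeated.
step 7: apply (-1,+2) → (0,-1)
step 8: apply (+1,-3) → (1,-4)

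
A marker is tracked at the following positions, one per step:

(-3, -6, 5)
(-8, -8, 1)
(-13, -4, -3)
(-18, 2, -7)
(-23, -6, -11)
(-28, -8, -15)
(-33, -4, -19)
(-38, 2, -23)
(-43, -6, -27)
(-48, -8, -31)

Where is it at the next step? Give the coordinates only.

(-53, -4, -35)

The first coordinate changes by -5 each step, so at step 10 it is -3 + 10·(-5) = -53.
The second coordinate repeats the cycle [-6, -8, -4, 2] with period 4; step 10 mod 4 = 2, giving -4.
The third coordinate changes by -4 each step, so at step 10 it is 5 + 10·(-4) = -35.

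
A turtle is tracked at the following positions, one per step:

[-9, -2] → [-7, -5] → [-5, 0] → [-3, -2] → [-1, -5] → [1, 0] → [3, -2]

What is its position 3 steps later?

First: linear, +2 per step → 9 at step 9.
Second: cycles through -2, -5, 0 every 3 steps. Step 9 lands at position 0 of the cycle → -2.

[9, -2]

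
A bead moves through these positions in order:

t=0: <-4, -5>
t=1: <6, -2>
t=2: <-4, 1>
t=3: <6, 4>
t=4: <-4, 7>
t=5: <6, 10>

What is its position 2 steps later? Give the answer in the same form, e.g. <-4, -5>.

The first coordinate repeats the cycle [-4, 6] with period 2; step 7 mod 2 = 1, giving 6.
The second coordinate changes by +3 each step, so at step 7 it is -5 + 7·(3) = 16.

<6, 16>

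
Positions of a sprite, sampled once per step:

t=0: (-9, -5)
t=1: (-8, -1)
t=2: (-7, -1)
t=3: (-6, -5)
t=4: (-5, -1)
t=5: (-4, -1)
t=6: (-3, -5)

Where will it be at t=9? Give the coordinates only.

(0, -5)

First: linear, +1 per step → 0 at step 9.
Second: cycles through -5, -1, -1 every 3 steps. Step 9 lands at position 0 of the cycle → -5.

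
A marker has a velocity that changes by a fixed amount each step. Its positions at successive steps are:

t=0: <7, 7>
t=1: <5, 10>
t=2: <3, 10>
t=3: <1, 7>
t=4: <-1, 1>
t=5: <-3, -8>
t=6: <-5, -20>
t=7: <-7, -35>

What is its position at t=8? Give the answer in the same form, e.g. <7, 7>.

Successive displacements: <-2, +3>, <-2, +0>, <-2, -3>, <-2, -6>, <-2, -9>, <-2, -12>, <-2, -15> — each changes by <+0, -3>.
step 8: <-7, -35> + <-2, -18> → <-9, -53>

<-9, -53>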